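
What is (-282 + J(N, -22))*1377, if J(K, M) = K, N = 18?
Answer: -363528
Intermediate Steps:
(-282 + J(N, -22))*1377 = (-282 + 18)*1377 = -264*1377 = -363528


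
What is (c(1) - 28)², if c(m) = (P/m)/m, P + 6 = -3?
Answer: 1369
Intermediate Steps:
P = -9 (P = -6 - 3 = -9)
c(m) = -9/m² (c(m) = (-9/m)/m = -9/m²)
(c(1) - 28)² = (-9/1² - 28)² = (-9*1 - 28)² = (-9 - 28)² = (-37)² = 1369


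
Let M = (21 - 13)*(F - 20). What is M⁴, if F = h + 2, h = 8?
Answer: 40960000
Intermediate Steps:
F = 10 (F = 8 + 2 = 10)
M = -80 (M = (21 - 13)*(10 - 20) = 8*(-10) = -80)
M⁴ = (-80)⁴ = 40960000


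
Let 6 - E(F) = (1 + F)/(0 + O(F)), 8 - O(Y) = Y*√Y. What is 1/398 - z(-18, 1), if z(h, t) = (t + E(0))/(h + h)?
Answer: 11089/57312 ≈ 0.19348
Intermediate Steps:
O(Y) = 8 - Y^(3/2) (O(Y) = 8 - Y*√Y = 8 - Y^(3/2))
E(F) = 6 - (1 + F)/(8 - F^(3/2)) (E(F) = 6 - (1 + F)/(0 + (8 - F^(3/2))) = 6 - (1 + F)/(8 - F^(3/2)))
z(h, t) = (47/8 + t)/(2*h) (z(h, t) = (t + (-47 + 0 + 6*0^(3/2))/(-8 + 0^(3/2)))/(h + h) = (t + (-47 + 0 + 6*0)/(-8 + 0))/((2*h)) = (t + (-47 + 0 + 0)/(-8))*(1/(2*h)) = (t - ⅛*(-47))*(1/(2*h)) = (t + 47/8)*(1/(2*h)) = (47/8 + t)*(1/(2*h)) = (47/8 + t)/(2*h))
1/398 - z(-18, 1) = 1/398 - (47 + 8*1)/(16*(-18)) = 1/398 - (-1)*(47 + 8)/(16*18) = 1/398 - (-1)*55/(16*18) = 1/398 - 1*(-55/288) = 1/398 + 55/288 = 11089/57312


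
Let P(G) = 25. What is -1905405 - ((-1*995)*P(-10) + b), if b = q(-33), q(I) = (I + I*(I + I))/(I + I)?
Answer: -3760995/2 ≈ -1.8805e+6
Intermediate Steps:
q(I) = (I + 2*I**2)/(2*I) (q(I) = (I + I*(2*I))/((2*I)) = (I + 2*I**2)*(1/(2*I)) = (I + 2*I**2)/(2*I))
b = -65/2 (b = 1/2 - 33 = -65/2 ≈ -32.500)
-1905405 - ((-1*995)*P(-10) + b) = -1905405 - (-1*995*25 - 65/2) = -1905405 - (-995*25 - 65/2) = -1905405 - (-24875 - 65/2) = -1905405 - 1*(-49815/2) = -1905405 + 49815/2 = -3760995/2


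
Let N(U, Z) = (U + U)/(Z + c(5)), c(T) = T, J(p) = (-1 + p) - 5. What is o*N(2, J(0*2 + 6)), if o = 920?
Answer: 736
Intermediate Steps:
J(p) = -6 + p
N(U, Z) = 2*U/(5 + Z) (N(U, Z) = (U + U)/(Z + 5) = (2*U)/(5 + Z) = 2*U/(5 + Z))
o*N(2, J(0*2 + 6)) = 920*(2*2/(5 + (-6 + (0*2 + 6)))) = 920*(2*2/(5 + (-6 + (0 + 6)))) = 920*(2*2/(5 + (-6 + 6))) = 920*(2*2/(5 + 0)) = 920*(2*2/5) = 920*(2*2*(1/5)) = 920*(4/5) = 736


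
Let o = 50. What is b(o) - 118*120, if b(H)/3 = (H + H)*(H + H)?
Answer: 15840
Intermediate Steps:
b(H) = 12*H² (b(H) = 3*((H + H)*(H + H)) = 3*((2*H)*(2*H)) = 3*(4*H²) = 12*H²)
b(o) - 118*120 = 12*50² - 118*120 = 12*2500 - 1*14160 = 30000 - 14160 = 15840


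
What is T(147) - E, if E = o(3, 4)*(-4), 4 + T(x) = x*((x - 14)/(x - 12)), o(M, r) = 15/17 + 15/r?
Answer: 121904/765 ≈ 159.35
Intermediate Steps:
o(M, r) = 15/17 + 15/r (o(M, r) = 15*(1/17) + 15/r = 15/17 + 15/r)
T(x) = -4 + x*(-14 + x)/(-12 + x) (T(x) = -4 + x*((x - 14)/(x - 12)) = -4 + x*((-14 + x)/(-12 + x)) = -4 + x*(-14 + x)/(-12 + x))
E = -315/17 (E = (15/17 + 15/4)*(-4) = (315/68)*(-4) = -315/17 ≈ -18.529)
T(147) - E = (48 + 147² - 18*147)/(-12 + 147) - 1*(-315/17) = (48 + 21609 - 2646)/135 + 315/17 = (1/135)*19011 + 315/17 = 6337/45 + 315/17 = 121904/765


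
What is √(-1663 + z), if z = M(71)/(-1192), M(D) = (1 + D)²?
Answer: I*√37016815/149 ≈ 40.833*I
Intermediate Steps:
z = -648/149 (z = (1 + 71)²/(-1192) = 72²*(-1/1192) = 5184*(-1/1192) = -648/149 ≈ -4.3490)
√(-1663 + z) = √(-1663 - 648/149) = √(-248435/149) = I*√37016815/149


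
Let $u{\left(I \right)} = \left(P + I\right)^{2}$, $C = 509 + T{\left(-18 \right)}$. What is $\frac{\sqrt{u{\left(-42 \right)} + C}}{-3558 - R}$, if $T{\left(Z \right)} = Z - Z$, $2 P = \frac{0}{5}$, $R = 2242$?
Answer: $- \frac{\sqrt{2273}}{5800} \approx -0.00822$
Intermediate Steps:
$P = 0$ ($P = \frac{0 \cdot \frac{1}{5}}{2} = \frac{1}{2} \cdot 0 = 0$)
$T{\left(Z \right)} = 0$
$C = 509$ ($C = 509 + 0 = 509$)
$u{\left(I \right)} = I^{2}$ ($u{\left(I \right)} = \left(0 + I\right)^{2} = I^{2}$)
$\frac{\sqrt{u{\left(-42 \right)} + C}}{-3558 - R} = \frac{\sqrt{\left(-42\right)^{2} + 509}}{-3558 - 2242} = \frac{\sqrt{1764 + 509}}{-3558 - 2242} = \frac{\sqrt{2273}}{-5800} = \sqrt{2273} \left(- \frac{1}{5800}\right) = - \frac{\sqrt{2273}}{5800}$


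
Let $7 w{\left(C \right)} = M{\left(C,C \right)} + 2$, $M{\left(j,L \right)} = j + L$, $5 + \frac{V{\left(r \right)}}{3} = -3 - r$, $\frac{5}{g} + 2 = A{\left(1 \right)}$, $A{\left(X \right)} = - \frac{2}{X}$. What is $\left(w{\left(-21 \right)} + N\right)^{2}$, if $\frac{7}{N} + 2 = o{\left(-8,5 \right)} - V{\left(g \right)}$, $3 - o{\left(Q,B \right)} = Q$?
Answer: $\frac{20106256}{670761} \approx 29.975$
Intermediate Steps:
$o{\left(Q,B \right)} = 3 - Q$
$g = - \frac{5}{4}$ ($g = \frac{5}{-2 - \frac{2}{1}} = \frac{5}{-2 - 2} = \frac{5}{-4} = 5 \left(- \frac{1}{4}\right) = - \frac{5}{4} \approx -1.25$)
$V{\left(r \right)} = -24 - 3 r$ ($V{\left(r \right)} = -15 + 3 \left(-3 - r\right) = -15 - \left(9 + 3 r\right) = -24 - 3 r$)
$N = \frac{28}{117}$ ($N = \frac{7}{-2 + \left(\left(3 - -8\right) - \left(-24 - - \frac{15}{4}\right)\right)} = \frac{7}{-2 + \left(\left(3 + 8\right) - \left(-24 + \frac{15}{4}\right)\right)} = \frac{7}{-2 + \left(11 - - \frac{81}{4}\right)} = \frac{7}{-2 + \left(11 + \frac{81}{4}\right)} = \frac{7}{-2 + \frac{125}{4}} = \frac{7}{\frac{117}{4}} = 7 \cdot \frac{4}{117} = \frac{28}{117} \approx 0.23932$)
$M{\left(j,L \right)} = L + j$
$w{\left(C \right)} = \frac{2}{7} + \frac{2 C}{7}$ ($w{\left(C \right)} = \frac{\left(C + C\right) + 2}{7} = \frac{2 C + 2}{7} = \frac{2 + 2 C}{7} = \frac{2}{7} + \frac{2 C}{7}$)
$\left(w{\left(-21 \right)} + N\right)^{2} = \left(\left(\frac{2}{7} + \frac{2}{7} \left(-21\right)\right) + \frac{28}{117}\right)^{2} = \left(\left(\frac{2}{7} - 6\right) + \frac{28}{117}\right)^{2} = \left(- \frac{40}{7} + \frac{28}{117}\right)^{2} = \left(- \frac{4484}{819}\right)^{2} = \frac{20106256}{670761}$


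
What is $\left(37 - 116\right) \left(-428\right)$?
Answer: $33812$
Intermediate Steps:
$\left(37 - 116\right) \left(-428\right) = \left(-79\right) \left(-428\right) = 33812$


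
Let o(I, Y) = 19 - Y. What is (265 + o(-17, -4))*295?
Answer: 84960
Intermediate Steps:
(265 + o(-17, -4))*295 = (265 + (19 - 1*(-4)))*295 = (265 + (19 + 4))*295 = (265 + 23)*295 = 288*295 = 84960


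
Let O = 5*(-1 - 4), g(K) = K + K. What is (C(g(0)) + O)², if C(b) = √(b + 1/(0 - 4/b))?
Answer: 625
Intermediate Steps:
g(K) = 2*K
O = -25 (O = 5*(-5) = -25)
C(b) = √3*√b/2 (C(b) = √(b + 1/(-4/b)) = √(b - b/4) = √(3*b/4) = √3*√b/2)
(C(g(0)) + O)² = (√3*√(2*0)/2 - 25)² = (√3*√0/2 - 25)² = ((½)*√3*0 - 25)² = (0 - 25)² = (-25)² = 625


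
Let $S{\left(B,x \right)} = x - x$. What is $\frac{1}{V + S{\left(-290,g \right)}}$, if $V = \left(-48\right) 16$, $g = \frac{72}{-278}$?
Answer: $- \frac{1}{768} \approx -0.0013021$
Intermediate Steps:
$g = - \frac{36}{139}$ ($g = 72 \left(- \frac{1}{278}\right) = - \frac{36}{139} \approx -0.25899$)
$S{\left(B,x \right)} = 0$
$V = -768$
$\frac{1}{V + S{\left(-290,g \right)}} = \frac{1}{-768 + 0} = \frac{1}{-768} = - \frac{1}{768}$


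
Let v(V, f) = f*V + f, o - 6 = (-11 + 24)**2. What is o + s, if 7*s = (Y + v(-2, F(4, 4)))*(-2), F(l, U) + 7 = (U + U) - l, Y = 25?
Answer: 167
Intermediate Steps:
F(l, U) = -7 - l + 2*U (F(l, U) = -7 + ((U + U) - l) = -7 + (2*U - l) = -7 + (-l + 2*U) = -7 - l + 2*U)
o = 175 (o = 6 + (-11 + 24)**2 = 6 + 13**2 = 6 + 169 = 175)
v(V, f) = f + V*f (v(V, f) = V*f + f = f + V*f)
s = -8 (s = ((25 + (-7 - 1*4 + 2*4)*(1 - 2))*(-2))/7 = ((25 + (-7 - 4 + 8)*(-1))*(-2))/7 = ((25 - 3*(-1))*(-2))/7 = ((25 + 3)*(-2))/7 = (28*(-2))/7 = (1/7)*(-56) = -8)
o + s = 175 - 8 = 167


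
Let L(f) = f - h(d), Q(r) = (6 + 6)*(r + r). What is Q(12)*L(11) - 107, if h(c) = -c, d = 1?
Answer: 3349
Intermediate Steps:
Q(r) = 24*r (Q(r) = 12*(2*r) = 24*r)
L(f) = 1 + f (L(f) = f - (-1) = f - 1*(-1) = f + 1 = 1 + f)
Q(12)*L(11) - 107 = (24*12)*(1 + 11) - 107 = 288*12 - 107 = 3456 - 107 = 3349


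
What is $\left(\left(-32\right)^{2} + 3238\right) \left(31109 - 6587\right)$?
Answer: $104512764$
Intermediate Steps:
$\left(\left(-32\right)^{2} + 3238\right) \left(31109 - 6587\right) = \left(1024 + 3238\right) 24522 = 4262 \cdot 24522 = 104512764$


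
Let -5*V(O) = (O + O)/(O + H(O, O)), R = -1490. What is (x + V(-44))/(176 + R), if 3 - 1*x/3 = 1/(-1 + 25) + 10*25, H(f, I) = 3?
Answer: 405383/718320 ≈ 0.56435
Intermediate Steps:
V(O) = -2*O/(5*(3 + O)) (V(O) = -(O + O)/(5*(O + 3)) = -2*O/(5*(3 + O)))
x = -5929/8 (x = 9 - 3*(1/(-1 + 25) + 10*25) = 9 - 3*(1/24 + 250) = 9 - 3*6001/24 = 9 - 6001/8 = -5929/8 ≈ -741.13)
(x + V(-44))/(176 + R) = (-5929/8 - 2*(-44)/(15 + 5*(-44)))/(176 - 1490) = (-5929/8 - 2*(-44)/(15 - 220))/(-1314) = (-5929/8 - 2*(-44)/(-205))*(-1/1314) = (-5929/8 - 2*(-44)*(-1/205))*(-1/1314) = (-5929/8 - 88/205)*(-1/1314) = -1216149/1640*(-1/1314) = 405383/718320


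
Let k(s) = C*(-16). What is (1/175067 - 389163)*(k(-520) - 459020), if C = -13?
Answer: 31258677539683040/175067 ≈ 1.7855e+11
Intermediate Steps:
k(s) = 208 (k(s) = -13*(-16) = 208)
(1/175067 - 389163)*(k(-520) - 459020) = (1/175067 - 389163)*(208 - 459020) = (1/175067 - 389163)*(-458812) = -68129598920/175067*(-458812) = 31258677539683040/175067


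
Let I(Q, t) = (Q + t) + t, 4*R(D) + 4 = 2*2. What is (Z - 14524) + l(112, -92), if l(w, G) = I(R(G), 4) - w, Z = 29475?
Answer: 14847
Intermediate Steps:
R(D) = 0 (R(D) = -1 + (2*2)/4 = -1 + (¼)*4 = -1 + 1 = 0)
I(Q, t) = Q + 2*t
l(w, G) = 8 - w (l(w, G) = (0 + 2*4) - w = (0 + 8) - w = 8 - w)
(Z - 14524) + l(112, -92) = (29475 - 14524) + (8 - 1*112) = 14951 + (8 - 112) = 14951 - 104 = 14847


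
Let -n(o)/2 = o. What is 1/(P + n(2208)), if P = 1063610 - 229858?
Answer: 1/829336 ≈ 1.2058e-6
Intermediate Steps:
n(o) = -2*o
P = 833752
1/(P + n(2208)) = 1/(833752 - 2*2208) = 1/(833752 - 4416) = 1/829336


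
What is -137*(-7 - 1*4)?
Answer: 1507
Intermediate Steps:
-137*(-7 - 1*4) = -137*(-7 - 4) = -137*(-11) = 1507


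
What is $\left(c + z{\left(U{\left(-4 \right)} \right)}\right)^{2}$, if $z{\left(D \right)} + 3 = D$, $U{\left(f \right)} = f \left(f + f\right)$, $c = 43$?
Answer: $5184$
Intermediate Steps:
$U{\left(f \right)} = 2 f^{2}$ ($U{\left(f \right)} = f 2 f = 2 f^{2}$)
$z{\left(D \right)} = -3 + D$
$\left(c + z{\left(U{\left(-4 \right)} \right)}\right)^{2} = \left(43 - \left(3 - 2 \left(-4\right)^{2}\right)\right)^{2} = \left(43 + \left(-3 + 2 \cdot 16\right)\right)^{2} = \left(43 + \left(-3 + 32\right)\right)^{2} = \left(43 + 29\right)^{2} = 72^{2} = 5184$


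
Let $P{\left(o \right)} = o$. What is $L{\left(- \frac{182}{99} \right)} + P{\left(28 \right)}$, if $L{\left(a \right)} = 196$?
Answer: $224$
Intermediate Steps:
$L{\left(- \frac{182}{99} \right)} + P{\left(28 \right)} = 196 + 28 = 224$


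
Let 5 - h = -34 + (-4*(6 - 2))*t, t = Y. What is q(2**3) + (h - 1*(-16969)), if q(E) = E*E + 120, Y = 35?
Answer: 17752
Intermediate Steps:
t = 35
q(E) = 120 + E**2 (q(E) = E**2 + 120 = 120 + E**2)
h = 599 (h = 5 - (-34 - 4*(6 - 2)*35) = 5 - (-34 - 4*4*35) = 5 - (-34 - 16*35) = 5 - (-34 - 560) = 5 - 1*(-594) = 5 + 594 = 599)
q(2**3) + (h - 1*(-16969)) = (120 + (2**3)**2) + (599 - 1*(-16969)) = (120 + 8**2) + (599 + 16969) = (120 + 64) + 17568 = 184 + 17568 = 17752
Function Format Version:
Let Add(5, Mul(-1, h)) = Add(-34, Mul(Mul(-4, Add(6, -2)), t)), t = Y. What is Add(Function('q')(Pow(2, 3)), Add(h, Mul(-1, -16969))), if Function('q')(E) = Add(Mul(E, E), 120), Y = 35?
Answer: 17752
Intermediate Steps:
t = 35
Function('q')(E) = Add(120, Pow(E, 2)) (Function('q')(E) = Add(Pow(E, 2), 120) = Add(120, Pow(E, 2)))
h = 599 (h = Add(5, Mul(-1, Add(-34, Mul(Mul(-4, Add(6, -2)), 35)))) = Add(5, Mul(-1, Add(-34, Mul(Mul(-4, 4), 35)))) = Add(5, Mul(-1, Add(-34, Mul(-16, 35)))) = Add(5, Mul(-1, Add(-34, -560))) = Add(5, Mul(-1, -594)) = Add(5, 594) = 599)
Add(Function('q')(Pow(2, 3)), Add(h, Mul(-1, -16969))) = Add(Add(120, Pow(Pow(2, 3), 2)), Add(599, Mul(-1, -16969))) = Add(Add(120, Pow(8, 2)), Add(599, 16969)) = Add(Add(120, 64), 17568) = Add(184, 17568) = 17752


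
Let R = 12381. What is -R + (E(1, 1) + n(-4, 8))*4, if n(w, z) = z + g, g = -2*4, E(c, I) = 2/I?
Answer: -12373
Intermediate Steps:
g = -8
n(w, z) = -8 + z (n(w, z) = z - 8 = -8 + z)
-R + (E(1, 1) + n(-4, 8))*4 = -1*12381 + (2/1 + (-8 + 8))*4 = -12381 + (2*1 + 0)*4 = -12381 + (2 + 0)*4 = -12381 + 2*4 = -12381 + 8 = -12373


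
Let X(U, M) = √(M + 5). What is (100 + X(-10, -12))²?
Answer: (100 + I*√7)² ≈ 9993.0 + 529.15*I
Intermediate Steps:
X(U, M) = √(5 + M)
(100 + X(-10, -12))² = (100 + √(5 - 12))² = (100 + √(-7))² = (100 + I*√7)²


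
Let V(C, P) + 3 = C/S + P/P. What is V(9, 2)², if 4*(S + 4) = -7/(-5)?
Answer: 106276/5329 ≈ 19.943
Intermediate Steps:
S = -73/20 (S = -4 + (-7/(-5))/4 = -4 + (-7*(-⅕))/4 = -4 + (¼)*(7/5) = -4 + 7/20 = -73/20 ≈ -3.6500)
V(C, P) = -2 - 20*C/73 (V(C, P) = -3 + (C/(-73/20) + P/P) = -3 + (C*(-20/73) + 1) = -3 + (-20*C/73 + 1) = -3 + (1 - 20*C/73) = -2 - 20*C/73)
V(9, 2)² = (-2 - 20/73*9)² = (-2 - 180/73)² = (-326/73)² = 106276/5329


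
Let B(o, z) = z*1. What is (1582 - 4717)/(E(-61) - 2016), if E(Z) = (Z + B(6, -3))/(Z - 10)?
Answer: 222585/143072 ≈ 1.5558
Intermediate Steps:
B(o, z) = z
E(Z) = (-3 + Z)/(-10 + Z) (E(Z) = (Z - 3)/(Z - 10) = (-3 + Z)/(-10 + Z))
(1582 - 4717)/(E(-61) - 2016) = (1582 - 4717)/((-3 - 61)/(-10 - 61) - 2016) = -3135/(-64/(-71) - 2016) = -3135/(-1/71*(-64) - 2016) = -3135/(64/71 - 2016) = -3135/(-143072/71) = -3135*(-71/143072) = 222585/143072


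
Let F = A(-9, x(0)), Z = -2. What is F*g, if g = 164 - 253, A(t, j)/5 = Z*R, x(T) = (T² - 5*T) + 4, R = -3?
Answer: -2670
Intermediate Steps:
x(T) = 4 + T² - 5*T
A(t, j) = 30 (A(t, j) = 5*(-2*(-3)) = 5*6 = 30)
F = 30
g = -89
F*g = 30*(-89) = -2670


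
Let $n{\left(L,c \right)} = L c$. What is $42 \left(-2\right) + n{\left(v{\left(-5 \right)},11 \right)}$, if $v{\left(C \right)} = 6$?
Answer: $-18$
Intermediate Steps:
$42 \left(-2\right) + n{\left(v{\left(-5 \right)},11 \right)} = 42 \left(-2\right) + 6 \cdot 11 = -84 + 66 = -18$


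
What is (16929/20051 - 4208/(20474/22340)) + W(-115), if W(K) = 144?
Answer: -912733328659/205262087 ≈ -4446.7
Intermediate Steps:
(16929/20051 - 4208/(20474/22340)) + W(-115) = (16929/20051 - 4208/(20474/22340)) + 144 = (16929*(1/20051) - 4208/(20474*(1/22340))) + 144 = (16929/20051 - 4208/10237/11170) + 144 = (16929/20051 - 4208*11170/10237) + 144 = (16929/20051 - 47003360/10237) + 144 = -942291069187/205262087 + 144 = -912733328659/205262087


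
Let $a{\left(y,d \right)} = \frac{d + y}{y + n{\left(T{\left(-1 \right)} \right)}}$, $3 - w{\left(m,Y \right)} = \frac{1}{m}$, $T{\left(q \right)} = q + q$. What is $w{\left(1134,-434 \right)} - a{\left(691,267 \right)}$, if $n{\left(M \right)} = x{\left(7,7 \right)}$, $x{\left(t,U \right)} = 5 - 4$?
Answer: $\frac{158390}{98091} \approx 1.6147$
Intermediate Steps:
$x{\left(t,U \right)} = 1$ ($x{\left(t,U \right)} = 5 - 4 = 1$)
$T{\left(q \right)} = 2 q$
$w{\left(m,Y \right)} = 3 - \frac{1}{m}$
$n{\left(M \right)} = 1$
$a{\left(y,d \right)} = \frac{d + y}{1 + y}$ ($a{\left(y,d \right)} = \frac{d + y}{y + 1} = \frac{d + y}{1 + y}$)
$w{\left(1134,-434 \right)} - a{\left(691,267 \right)} = \left(3 - \frac{1}{1134}\right) - \frac{267 + 691}{1 + 691} = \left(3 - \frac{1}{1134}\right) - \frac{1}{692} \cdot 958 = \frac{3401}{1134} - \frac{479}{346} = \frac{158390}{98091}$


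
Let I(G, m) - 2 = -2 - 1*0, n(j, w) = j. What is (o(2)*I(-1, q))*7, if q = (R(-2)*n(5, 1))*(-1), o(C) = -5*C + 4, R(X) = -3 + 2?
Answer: 0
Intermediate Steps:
R(X) = -1
o(C) = 4 - 5*C
q = 5 (q = -1*5*(-1) = -5*(-1) = 5)
I(G, m) = 0 (I(G, m) = 2 + (-2 - 1*0) = 2 + (-2 + 0) = 2 - 2 = 0)
(o(2)*I(-1, q))*7 = ((4 - 5*2)*0)*7 = ((4 - 10)*0)*7 = -6*0*7 = 0*7 = 0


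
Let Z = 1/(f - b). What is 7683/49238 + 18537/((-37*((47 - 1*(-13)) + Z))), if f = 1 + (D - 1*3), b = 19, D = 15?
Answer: -145251231/17676442 ≈ -8.2172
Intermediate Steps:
f = 13 (f = 1 + (15 - 1*3) = 1 + (15 - 3) = 1 + 12 = 13)
Z = -⅙ (Z = 1/(13 - 1*19) = 1/(13 - 19) = 1/(-6) = -⅙ ≈ -0.16667)
7683/49238 + 18537/((-37*((47 - 1*(-13)) + Z))) = 7683/49238 + 18537/((-37*((47 - 1*(-13)) - ⅙))) = 7683*(1/49238) + 18537/((-37*((47 + 13) - ⅙))) = 7683/49238 + 18537/((-37*(60 - ⅙))) = 7683/49238 + 18537/((-37*359/6)) = 7683/49238 + 18537/(-13283/6) = 7683/49238 + 18537*(-6/13283) = 7683/49238 - 3006/359 = -145251231/17676442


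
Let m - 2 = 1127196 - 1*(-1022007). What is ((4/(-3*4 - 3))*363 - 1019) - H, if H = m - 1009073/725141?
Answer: -7796423830799/3625705 ≈ -2.1503e+6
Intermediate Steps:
m = 2149205 (m = 2 + (1127196 - 1*(-1022007)) = 2 + (1127196 + 1022007) = 2 + 2149203 = 2149205)
H = 1558475653832/725141 (H = 2149205 - 1009073/725141 = 1558475653832/725141 ≈ 2.1492e+6)
((4/(-3*4 - 3))*363 - 1019) - H = ((4/(-3*4 - 3))*363 - 1019) - 1*1558475653832/725141 = ((4/(-12 - 3))*363 - 1019) - 1558475653832/725141 = ((4/(-15))*363 - 1019) - 1558475653832/725141 = ((4*(-1/15))*363 - 1019) - 1558475653832/725141 = (-4/15*363 - 1019) - 1558475653832/725141 = (-484/5 - 1019) - 1558475653832/725141 = -5579/5 - 1558475653832/725141 = -7796423830799/3625705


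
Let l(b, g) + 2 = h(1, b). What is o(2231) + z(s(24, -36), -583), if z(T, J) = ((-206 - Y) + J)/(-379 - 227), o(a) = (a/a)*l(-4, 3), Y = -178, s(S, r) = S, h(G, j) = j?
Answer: -3025/606 ≈ -4.9917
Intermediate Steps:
l(b, g) = -2 + b
o(a) = -6 (o(a) = (a/a)*(-2 - 4) = 1*(-6) = -6)
z(T, J) = 14/303 - J/606 (z(T, J) = ((-206 - 1*(-178)) + J)/(-379 - 227) = ((-206 + 178) + J)/(-606) = (-28 + J)*(-1/606) = 14/303 - J/606)
o(2231) + z(s(24, -36), -583) = -6 + (14/303 - 1/606*(-583)) = -6 + (14/303 + 583/606) = -6 + 611/606 = -3025/606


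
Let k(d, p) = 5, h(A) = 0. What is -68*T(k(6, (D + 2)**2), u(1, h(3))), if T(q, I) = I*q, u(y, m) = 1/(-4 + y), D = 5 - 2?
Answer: 340/3 ≈ 113.33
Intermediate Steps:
D = 3
-68*T(k(6, (D + 2)**2), u(1, h(3))) = -68*5/(-4 + 1) = -68*5/(-3) = -(-68)*5/3 = -68*(-5/3) = 340/3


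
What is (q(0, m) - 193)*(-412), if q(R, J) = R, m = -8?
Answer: 79516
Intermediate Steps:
(q(0, m) - 193)*(-412) = (0 - 193)*(-412) = -193*(-412) = 79516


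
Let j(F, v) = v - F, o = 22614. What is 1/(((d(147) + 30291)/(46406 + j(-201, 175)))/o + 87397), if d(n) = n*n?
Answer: 88160679/7704978866888 ≈ 1.1442e-5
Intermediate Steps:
d(n) = n²
1/(((d(147) + 30291)/(46406 + j(-201, 175)))/o + 87397) = 1/(((147² + 30291)/(46406 + (175 - 1*(-201))))/22614 + 87397) = 1/(((21609 + 30291)/(46406 + (175 + 201)))*(1/22614) + 87397) = 1/((51900/(46406 + 376))*(1/22614) + 87397) = 1/((51900/46782)*(1/22614) + 87397) = 1/((51900*(1/46782))*(1/22614) + 87397) = 1/((8650/7797)*(1/22614) + 87397) = 1/(4325/88160679 + 87397) = 1/(7704978866888/88160679) = 88160679/7704978866888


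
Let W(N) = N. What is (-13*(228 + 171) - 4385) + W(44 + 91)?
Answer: -9437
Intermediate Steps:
(-13*(228 + 171) - 4385) + W(44 + 91) = (-13*(228 + 171) - 4385) + (44 + 91) = (-13*399 - 4385) + 135 = (-5187 - 4385) + 135 = -9572 + 135 = -9437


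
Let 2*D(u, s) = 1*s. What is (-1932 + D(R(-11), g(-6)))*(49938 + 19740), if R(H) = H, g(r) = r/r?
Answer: -134583057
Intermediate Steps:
g(r) = 1
D(u, s) = s/2 (D(u, s) = (1*s)/2 = s/2)
(-1932 + D(R(-11), g(-6)))*(49938 + 19740) = (-1932 + (½)*1)*(49938 + 19740) = (-1932 + ½)*69678 = -3863/2*69678 = -134583057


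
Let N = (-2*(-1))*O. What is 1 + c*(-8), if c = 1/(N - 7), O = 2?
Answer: 11/3 ≈ 3.6667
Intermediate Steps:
N = 4 (N = -2*(-1)*2 = 2*2 = 4)
c = -⅓ (c = 1/(4 - 7) = 1/(-3) = -⅓ ≈ -0.33333)
1 + c*(-8) = 1 - ⅓*(-8) = 1 + 8/3 = 11/3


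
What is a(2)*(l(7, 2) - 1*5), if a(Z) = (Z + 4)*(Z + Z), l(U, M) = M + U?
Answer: 96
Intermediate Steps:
a(Z) = 2*Z*(4 + Z) (a(Z) = (4 + Z)*(2*Z) = 2*Z*(4 + Z))
a(2)*(l(7, 2) - 1*5) = (2*2*(4 + 2))*((2 + 7) - 1*5) = (2*2*6)*(9 - 5) = 24*4 = 96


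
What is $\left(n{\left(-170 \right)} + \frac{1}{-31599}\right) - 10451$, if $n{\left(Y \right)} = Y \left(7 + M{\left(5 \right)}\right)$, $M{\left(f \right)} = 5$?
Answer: $- \frac{394703110}{31599} \approx -12491.0$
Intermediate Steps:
$n{\left(Y \right)} = 12 Y$ ($n{\left(Y \right)} = Y \left(7 + 5\right) = Y 12 = 12 Y$)
$\left(n{\left(-170 \right)} + \frac{1}{-31599}\right) - 10451 = \left(12 \left(-170\right) + \frac{1}{-31599}\right) - 10451 = \left(-2040 - \frac{1}{31599}\right) - 10451 = - \frac{64461961}{31599} - 10451 = - \frac{394703110}{31599}$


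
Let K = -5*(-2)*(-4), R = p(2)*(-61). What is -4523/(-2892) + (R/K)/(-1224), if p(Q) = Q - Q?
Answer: 4523/2892 ≈ 1.5640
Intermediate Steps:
p(Q) = 0
R = 0 (R = 0*(-61) = 0)
K = -40 (K = 10*(-4) = -40)
-4523/(-2892) + (R/K)/(-1224) = -4523/(-2892) + (0/(-40))/(-1224) = -4523*(-1/2892) + (0*(-1/40))*(-1/1224) = 4523/2892 + 0*(-1/1224) = 4523/2892 + 0 = 4523/2892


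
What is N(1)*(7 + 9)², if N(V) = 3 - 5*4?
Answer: -4352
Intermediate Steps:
N(V) = -17 (N(V) = 3 - 20 = -17)
N(1)*(7 + 9)² = -17*(7 + 9)² = -17*16² = -17*256 = -4352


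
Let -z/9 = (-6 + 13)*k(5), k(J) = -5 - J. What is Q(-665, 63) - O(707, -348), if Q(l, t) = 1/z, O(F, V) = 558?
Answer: -351539/630 ≈ -558.00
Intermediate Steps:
z = 630 (z = -9*(-6 + 13)*(-5 - 1*5) = -63*(-5 - 5) = -63*(-10) = -9*(-70) = 630)
Q(l, t) = 1/630
Q(-665, 63) - O(707, -348) = 1/630 - 1*558 = 1/630 - 558 = -351539/630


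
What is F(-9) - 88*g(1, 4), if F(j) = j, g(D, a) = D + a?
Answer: -449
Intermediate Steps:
F(-9) - 88*g(1, 4) = -9 - 88*(1 + 4) = -9 - 88*5 = -9 - 440 = -449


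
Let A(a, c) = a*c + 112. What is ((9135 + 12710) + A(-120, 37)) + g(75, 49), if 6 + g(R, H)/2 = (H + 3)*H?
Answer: 22601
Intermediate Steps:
g(R, H) = -12 + 2*H*(3 + H) (g(R, H) = -12 + 2*((H + 3)*H) = -12 + 2*((3 + H)*H) = -12 + 2*(H*(3 + H)) = -12 + 2*H*(3 + H))
A(a, c) = 112 + a*c
((9135 + 12710) + A(-120, 37)) + g(75, 49) = ((9135 + 12710) + (112 - 120*37)) + (-12 + 2*49**2 + 6*49) = (21845 + (112 - 4440)) + (-12 + 2*2401 + 294) = (21845 - 4328) + (-12 + 4802 + 294) = 17517 + 5084 = 22601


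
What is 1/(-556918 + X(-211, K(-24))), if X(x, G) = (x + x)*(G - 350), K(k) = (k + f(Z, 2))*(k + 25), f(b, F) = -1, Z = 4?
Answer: -1/398668 ≈ -2.5084e-6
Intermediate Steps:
K(k) = (-1 + k)*(25 + k) (K(k) = (k - 1)*(k + 25) = (-1 + k)*(25 + k))
X(x, G) = 2*x*(-350 + G) (X(x, G) = (2*x)*(-350 + G) = 2*x*(-350 + G))
1/(-556918 + X(-211, K(-24))) = 1/(-556918 + 2*(-211)*(-350 + (-25 + (-24)**2 + 24*(-24)))) = 1/(-556918 + 2*(-211)*(-350 + (-25 + 576 - 576))) = 1/(-556918 + 2*(-211)*(-350 - 25)) = 1/(-556918 + 2*(-211)*(-375)) = 1/(-556918 + 158250) = 1/(-398668) = -1/398668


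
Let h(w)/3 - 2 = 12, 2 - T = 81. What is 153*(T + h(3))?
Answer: -5661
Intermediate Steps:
T = -79 (T = 2 - 1*81 = 2 - 81 = -79)
h(w) = 42 (h(w) = 6 + 3*12 = 6 + 36 = 42)
153*(T + h(3)) = 153*(-79 + 42) = 153*(-37) = -5661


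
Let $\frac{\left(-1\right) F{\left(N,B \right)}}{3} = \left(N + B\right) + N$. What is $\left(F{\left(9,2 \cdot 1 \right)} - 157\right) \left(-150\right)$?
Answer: $32550$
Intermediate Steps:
$F{\left(N,B \right)} = - 6 N - 3 B$ ($F{\left(N,B \right)} = - 3 \left(\left(N + B\right) + N\right) = - 3 \left(\left(B + N\right) + N\right) = - 3 \left(B + 2 N\right) = - 6 N - 3 B$)
$\left(F{\left(9,2 \cdot 1 \right)} - 157\right) \left(-150\right) = \left(\left(\left(-6\right) 9 - 3 \cdot 2 \cdot 1\right) - 157\right) \left(-150\right) = \left(\left(-54 - 6\right) - 157\right) \left(-150\right) = \left(-60 - 157\right) \left(-150\right) = \left(-217\right) \left(-150\right) = 32550$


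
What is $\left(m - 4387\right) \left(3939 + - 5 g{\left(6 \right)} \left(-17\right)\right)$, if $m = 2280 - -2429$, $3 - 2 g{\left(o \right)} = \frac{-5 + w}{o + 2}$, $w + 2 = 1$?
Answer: $\frac{5278707}{4} \approx 1.3197 \cdot 10^{6}$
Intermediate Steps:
$w = -1$ ($w = -2 + 1 = -1$)
$g{\left(o \right)} = \frac{3}{2} + \frac{3}{2 + o}$ ($g{\left(o \right)} = \frac{3}{2} - \frac{\left(-5 - 1\right) \frac{1}{o + 2}}{2} = \frac{3}{2} - \frac{\left(-6\right) \frac{1}{2 + o}}{2} = \frac{3}{2} + \frac{3}{2 + o}$)
$m = 4709$ ($m = 2280 + 2429 = 4709$)
$\left(m - 4387\right) \left(3939 + - 5 g{\left(6 \right)} \left(-17\right)\right) = \left(4709 - 4387\right) \left(3939 + - 5 \frac{3 \left(4 + 6\right)}{2 \left(2 + 6\right)} \left(-17\right)\right) = 322 \left(3939 + - 5 \cdot \frac{3}{2} \cdot \frac{1}{8} \cdot 10 \left(-17\right)\right) = 322 \left(3939 + \left(-5\right) \frac{15}{8} \left(-17\right)\right) = 322 \left(3939 - - \frac{1275}{8}\right) = 322 \left(3939 + \frac{1275}{8}\right) = 322 \cdot \frac{32787}{8} = \frac{5278707}{4}$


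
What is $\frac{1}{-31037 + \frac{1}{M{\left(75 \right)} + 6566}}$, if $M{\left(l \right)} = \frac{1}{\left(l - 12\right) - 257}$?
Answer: $- \frac{1273803}{39535023517} \approx -3.222 \cdot 10^{-5}$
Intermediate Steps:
$M{\left(l \right)} = \frac{1}{-269 + l}$ ($M{\left(l \right)} = \frac{1}{\left(-12 + l\right) - 257} = \frac{1}{-269 + l}$)
$\frac{1}{-31037 + \frac{1}{M{\left(75 \right)} + 6566}} = \frac{1}{-31037 + \frac{1}{\frac{1}{-269 + 75} + 6566}} = \frac{1}{-31037 + \frac{1}{\frac{1}{-194} + 6566}} = \frac{1}{-31037 + \frac{1}{- \frac{1}{194} + 6566}} = \frac{1}{-31037 + \frac{1}{\frac{1273803}{194}}} = \frac{1}{-31037 + \frac{194}{1273803}} = \frac{1}{- \frac{39535023517}{1273803}} = - \frac{1273803}{39535023517}$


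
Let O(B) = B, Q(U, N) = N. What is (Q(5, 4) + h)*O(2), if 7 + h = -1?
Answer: -8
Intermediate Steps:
h = -8 (h = -7 - 1 = -8)
(Q(5, 4) + h)*O(2) = (4 - 8)*2 = -4*2 = -8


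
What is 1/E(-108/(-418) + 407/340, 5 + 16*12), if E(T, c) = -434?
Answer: -1/434 ≈ -0.0023041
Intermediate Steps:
1/E(-108/(-418) + 407/340, 5 + 16*12) = 1/(-434) = -1/434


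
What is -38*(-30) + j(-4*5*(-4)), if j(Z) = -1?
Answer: 1139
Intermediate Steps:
-38*(-30) + j(-4*5*(-4)) = -38*(-30) - 1 = 1140 - 1 = 1139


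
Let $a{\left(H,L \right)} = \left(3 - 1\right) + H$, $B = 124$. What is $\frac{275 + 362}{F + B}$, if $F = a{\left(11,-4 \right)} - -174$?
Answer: $\frac{637}{311} \approx 2.0482$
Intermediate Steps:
$a{\left(H,L \right)} = 2 + H$
$F = 187$ ($F = \left(2 + 11\right) - -174 = 13 + 174 = 187$)
$\frac{275 + 362}{F + B} = \frac{275 + 362}{187 + 124} = \frac{637}{311}$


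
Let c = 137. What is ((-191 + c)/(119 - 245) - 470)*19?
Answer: -62453/7 ≈ -8921.9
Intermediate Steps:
((-191 + c)/(119 - 245) - 470)*19 = ((-191 + 137)/(119 - 245) - 470)*19 = (-54/(-126) - 470)*19 = (-54*(-1/126) - 470)*19 = (3/7 - 470)*19 = -3287/7*19 = -62453/7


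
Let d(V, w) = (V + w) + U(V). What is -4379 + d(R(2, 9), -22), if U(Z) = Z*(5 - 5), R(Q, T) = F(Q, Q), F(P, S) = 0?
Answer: -4401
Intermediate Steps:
R(Q, T) = 0
U(Z) = 0 (U(Z) = Z*0 = 0)
d(V, w) = V + w (d(V, w) = (V + w) + 0 = V + w)
-4379 + d(R(2, 9), -22) = -4379 + (0 - 22) = -4379 - 22 = -4401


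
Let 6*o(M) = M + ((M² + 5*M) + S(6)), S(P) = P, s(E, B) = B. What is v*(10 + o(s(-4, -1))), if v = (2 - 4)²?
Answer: 122/3 ≈ 40.667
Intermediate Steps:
v = 4 (v = (-2)² = 4)
o(M) = 1 + M + M²/6 (o(M) = (M + ((M² + 5*M) + 6))/6 = (M + (6 + M² + 5*M))/6 = (6 + M² + 6*M)/6 = 1 + M + M²/6)
v*(10 + o(s(-4, -1))) = 4*(10 + (1 - 1 + (⅙)*(-1)²)) = 4*(10 + (1 - 1 + (⅙)*1)) = 4*(10 + (1 - 1 + ⅙)) = 4*(10 + ⅙) = 4*(61/6) = 122/3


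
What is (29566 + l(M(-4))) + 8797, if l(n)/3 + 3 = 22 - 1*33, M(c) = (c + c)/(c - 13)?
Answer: 38321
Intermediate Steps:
M(c) = 2*c/(-13 + c) (M(c) = (2*c)/(-13 + c) = 2*c/(-13 + c))
l(n) = -42 (l(n) = -9 + 3*(22 - 1*33) = -9 + 3*(22 - 33) = -9 + 3*(-11) = -9 - 33 = -42)
(29566 + l(M(-4))) + 8797 = (29566 - 42) + 8797 = 29524 + 8797 = 38321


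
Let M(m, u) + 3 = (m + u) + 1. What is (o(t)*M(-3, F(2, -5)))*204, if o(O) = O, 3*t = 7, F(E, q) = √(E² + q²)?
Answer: -2380 + 476*√29 ≈ 183.34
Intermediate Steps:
M(m, u) = -2 + m + u (M(m, u) = -3 + ((m + u) + 1) = -3 + (1 + m + u) = -2 + m + u)
t = 7/3 (t = (⅓)*7 = 7/3 ≈ 2.3333)
(o(t)*M(-3, F(2, -5)))*204 = (7*(-2 - 3 + √(2² + (-5)²))/3)*204 = (7*(-2 - 3 + √(4 + 25))/3)*204 = (7*(-2 - 3 + √29)/3)*204 = (7*(-5 + √29)/3)*204 = (-35/3 + 7*√29/3)*204 = -2380 + 476*√29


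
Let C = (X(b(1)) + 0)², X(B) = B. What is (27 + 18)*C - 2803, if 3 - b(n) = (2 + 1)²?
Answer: -1183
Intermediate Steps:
b(n) = -6 (b(n) = 3 - (2 + 1)² = 3 - 1*3² = 3 - 1*9 = 3 - 9 = -6)
C = 36 (C = (-6 + 0)² = (-6)² = 36)
(27 + 18)*C - 2803 = (27 + 18)*36 - 2803 = 45*36 - 2803 = 1620 - 2803 = -1183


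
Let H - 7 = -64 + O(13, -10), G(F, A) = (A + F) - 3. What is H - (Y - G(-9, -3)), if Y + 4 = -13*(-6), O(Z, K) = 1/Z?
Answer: -1897/13 ≈ -145.92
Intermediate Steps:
G(F, A) = -3 + A + F
Y = 74 (Y = -4 - 13*(-6) = -4 + 78 = 74)
H = -740/13 (H = 7 + (-64 + 1/13) = 7 - 831/13 = -740/13 ≈ -56.923)
H - (Y - G(-9, -3)) = -740/13 - (74 - (-3 - 3 - 9)) = -740/13 - (74 - 1*(-15)) = -740/13 - (74 + 15) = -740/13 - 1*89 = -740/13 - 89 = -1897/13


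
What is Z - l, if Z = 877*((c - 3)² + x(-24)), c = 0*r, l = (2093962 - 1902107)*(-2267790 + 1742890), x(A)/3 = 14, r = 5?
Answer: 100704734227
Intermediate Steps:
x(A) = 42 (x(A) = 3*14 = 42)
l = -100704689500 (l = 191855*(-524900) = -100704689500)
c = 0 (c = 0*5 = 0)
Z = 44727 (Z = 877*((0 - 3)² + 42) = 877*((-3)² + 42) = 877*(9 + 42) = 877*51 = 44727)
Z - l = 44727 - 1*(-100704689500) = 44727 + 100704689500 = 100704734227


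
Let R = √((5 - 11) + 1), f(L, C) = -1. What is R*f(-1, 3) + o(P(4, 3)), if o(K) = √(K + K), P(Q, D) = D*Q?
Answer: 2*√6 - I*√5 ≈ 4.899 - 2.2361*I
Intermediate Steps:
R = I*√5 (R = √(-6 + 1) = √(-5) = I*√5 ≈ 2.2361*I)
o(K) = √2*√K (o(K) = √(2*K) = √2*√K)
R*f(-1, 3) + o(P(4, 3)) = (I*√5)*(-1) + √2*√(3*4) = -I*√5 + √2*√12 = -I*√5 + √2*(2*√3) = -I*√5 + 2*√6 = 2*√6 - I*√5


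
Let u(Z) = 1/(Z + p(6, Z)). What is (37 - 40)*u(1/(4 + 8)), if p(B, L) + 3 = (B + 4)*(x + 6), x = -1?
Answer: -36/565 ≈ -0.063717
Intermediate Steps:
p(B, L) = 17 + 5*B (p(B, L) = -3 + (B + 4)*(-1 + 6) = -3 + (4 + B)*5 = -3 + (20 + 5*B) = 17 + 5*B)
u(Z) = 1/(47 + Z) (u(Z) = 1/(Z + (17 + 5*6)) = 1/(Z + (17 + 30)) = 1/(Z + 47) = 1/(47 + Z))
(37 - 40)*u(1/(4 + 8)) = (37 - 40)/(47 + 1/(4 + 8)) = -3/(47 + 1/12) = -3/565/12 = -3*12/565 = -36/565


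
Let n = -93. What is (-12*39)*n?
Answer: 43524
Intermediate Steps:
(-12*39)*n = -12*39*(-93) = -468*(-93) = 43524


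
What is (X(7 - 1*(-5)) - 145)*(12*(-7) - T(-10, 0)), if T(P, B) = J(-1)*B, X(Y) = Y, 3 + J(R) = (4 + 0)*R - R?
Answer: 11172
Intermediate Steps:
J(R) = -3 + 3*R (J(R) = -3 + ((4 + 0)*R - R) = -3 + (4*R - R) = -3 + 3*R)
T(P, B) = -6*B (T(P, B) = (-3 + 3*(-1))*B = (-3 - 3)*B = -6*B)
(X(7 - 1*(-5)) - 145)*(12*(-7) - T(-10, 0)) = ((7 - 1*(-5)) - 145)*(12*(-7) - (-6)*0) = ((7 + 5) - 145)*(-84 - 1*0) = (12 - 145)*(-84 + 0) = -133*(-84) = 11172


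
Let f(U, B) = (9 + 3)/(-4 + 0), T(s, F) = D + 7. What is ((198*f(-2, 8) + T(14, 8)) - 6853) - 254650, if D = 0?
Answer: -262090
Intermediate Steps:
T(s, F) = 7 (T(s, F) = 0 + 7 = 7)
f(U, B) = -3 (f(U, B) = 12/(-4) = 12*(-¼) = -3)
((198*f(-2, 8) + T(14, 8)) - 6853) - 254650 = ((198*(-3) + 7) - 6853) - 254650 = ((-594 + 7) - 6853) - 254650 = (-587 - 6853) - 254650 = -7440 - 254650 = -262090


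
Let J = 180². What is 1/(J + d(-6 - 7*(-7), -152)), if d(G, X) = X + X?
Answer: 1/32096 ≈ 3.1157e-5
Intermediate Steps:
d(G, X) = 2*X
J = 32400
1/(J + d(-6 - 7*(-7), -152)) = 1/(32400 + 2*(-152)) = 1/(32400 - 304) = 1/32096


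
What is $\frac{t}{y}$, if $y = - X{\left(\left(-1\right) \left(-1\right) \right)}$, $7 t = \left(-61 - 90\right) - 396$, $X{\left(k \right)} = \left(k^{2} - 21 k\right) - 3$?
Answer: $- \frac{547}{161} \approx -3.3975$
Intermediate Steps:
$X{\left(k \right)} = -3 + k^{2} - 21 k$
$t = - \frac{547}{7}$ ($t = \frac{\left(-61 - 90\right) - 396}{7} = \frac{-151 - 396}{7} = \frac{1}{7} \left(-547\right) = - \frac{547}{7} \approx -78.143$)
$y = 23$ ($y = - (-3 + \left(\left(-1\right) \left(-1\right)\right)^{2} - 21 \left(\left(-1\right) \left(-1\right)\right)) = - (-3 + 1^{2} - 21) = - (-3 + 1 - 21) = \left(-1\right) \left(-23\right) = 23$)
$\frac{t}{y} = - \frac{547}{7 \cdot 23} = \left(- \frac{547}{7}\right) \frac{1}{23} = - \frac{547}{161}$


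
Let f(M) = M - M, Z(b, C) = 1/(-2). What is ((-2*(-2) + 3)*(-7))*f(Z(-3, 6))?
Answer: 0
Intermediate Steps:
Z(b, C) = -1/2
f(M) = 0
((-2*(-2) + 3)*(-7))*f(Z(-3, 6)) = ((-2*(-2) + 3)*(-7))*0 = ((4 + 3)*(-7))*0 = (7*(-7))*0 = -49*0 = 0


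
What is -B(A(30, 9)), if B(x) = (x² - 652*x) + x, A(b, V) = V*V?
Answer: 46170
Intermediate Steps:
A(b, V) = V²
B(x) = x² - 651*x
-B(A(30, 9)) = -9²*(-651 + 9²) = -81*(-651 + 81) = -81*(-570) = -1*(-46170) = 46170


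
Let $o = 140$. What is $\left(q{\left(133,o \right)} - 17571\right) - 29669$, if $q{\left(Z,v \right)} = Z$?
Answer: $-47107$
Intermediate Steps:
$\left(q{\left(133,o \right)} - 17571\right) - 29669 = \left(133 - 17571\right) - 29669 = -17438 - 29669 = -47107$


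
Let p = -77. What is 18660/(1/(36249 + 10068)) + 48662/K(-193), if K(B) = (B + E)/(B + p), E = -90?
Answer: 244603026000/283 ≈ 8.6432e+8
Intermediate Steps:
K(B) = (-90 + B)/(-77 + B) (K(B) = (B - 90)/(B - 77) = (-90 + B)/(-77 + B))
18660/(1/(36249 + 10068)) + 48662/K(-193) = 18660/(1/(36249 + 10068)) + 48662/(((-90 - 193)/(-77 - 193))) = 18660/(1/46317) + 48662/((-283/(-270))) = 18660/(1/46317) + 48662/((-1/270*(-283))) = 18660*46317 + 48662/(283/270) = 864275220 + 48662*(270/283) = 864275220 + 13138740/283 = 244603026000/283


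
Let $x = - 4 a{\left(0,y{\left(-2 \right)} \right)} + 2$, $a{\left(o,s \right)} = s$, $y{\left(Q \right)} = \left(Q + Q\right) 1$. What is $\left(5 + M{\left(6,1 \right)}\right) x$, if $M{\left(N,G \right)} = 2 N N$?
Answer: $1386$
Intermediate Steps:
$y{\left(Q \right)} = 2 Q$ ($y{\left(Q \right)} = 2 Q 1 = 2 Q$)
$M{\left(N,G \right)} = 2 N^{2}$
$x = 18$ ($x = - 4 \cdot 2 \left(-2\right) + 2 = \left(-4\right) \left(-4\right) + 2 = 16 + 2 = 18$)
$\left(5 + M{\left(6,1 \right)}\right) x = \left(5 + 2 \cdot 6^{2}\right) 18 = \left(5 + 2 \cdot 36\right) 18 = \left(5 + 72\right) 18 = 77 \cdot 18 = 1386$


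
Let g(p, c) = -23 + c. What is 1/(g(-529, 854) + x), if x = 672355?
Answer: 1/673186 ≈ 1.4855e-6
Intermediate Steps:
1/(g(-529, 854) + x) = 1/((-23 + 854) + 672355) = 1/(831 + 672355) = 1/673186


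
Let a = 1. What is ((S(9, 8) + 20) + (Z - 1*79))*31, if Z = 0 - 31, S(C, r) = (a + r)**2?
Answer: -279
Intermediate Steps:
S(C, r) = (1 + r)**2
Z = -31
((S(9, 8) + 20) + (Z - 1*79))*31 = (((1 + 8)**2 + 20) + (-31 - 1*79))*31 = ((9**2 + 20) + (-31 - 79))*31 = ((81 + 20) - 110)*31 = (101 - 110)*31 = -9*31 = -279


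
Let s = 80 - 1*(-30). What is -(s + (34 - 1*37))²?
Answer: -11449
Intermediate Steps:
s = 110 (s = 80 + 30 = 110)
-(s + (34 - 1*37))² = -(110 + (34 - 1*37))² = -(110 + (34 - 37))² = -(110 - 3)² = -1*107² = -1*11449 = -11449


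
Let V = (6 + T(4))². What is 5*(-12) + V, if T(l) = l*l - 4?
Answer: 264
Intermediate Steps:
T(l) = -4 + l² (T(l) = l² - 4 = -4 + l²)
V = 324 (V = (6 + (-4 + 4²))² = (6 + (-4 + 16))² = (6 + 12)² = 18² = 324)
5*(-12) + V = 5*(-12) + 324 = -60 + 324 = 264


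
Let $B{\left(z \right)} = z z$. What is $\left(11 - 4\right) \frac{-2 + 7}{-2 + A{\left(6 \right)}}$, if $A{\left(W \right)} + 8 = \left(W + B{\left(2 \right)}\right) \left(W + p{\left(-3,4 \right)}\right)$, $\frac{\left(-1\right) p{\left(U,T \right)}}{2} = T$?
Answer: $- \frac{7}{6} \approx -1.1667$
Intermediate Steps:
$B{\left(z \right)} = z^{2}$
$p{\left(U,T \right)} = - 2 T$
$A{\left(W \right)} = -8 + \left(-8 + W\right) \left(4 + W\right)$ ($A{\left(W \right)} = -8 + \left(W + 2^{2}\right) \left(W - 8\right) = -8 + \left(W + 4\right) \left(W - 8\right) = -8 + \left(4 + W\right) \left(-8 + W\right) = -8 + \left(-8 + W\right) \left(4 + W\right)$)
$\left(11 - 4\right) \frac{-2 + 7}{-2 + A{\left(6 \right)}} = \left(11 - 4\right) \frac{-2 + 7}{-2 - \left(64 - 36\right)} = 7 \frac{5}{-2 - 28} = 7 \frac{5}{-30} = 7 \cdot 5 \left(- \frac{1}{30}\right) = 7 \left(- \frac{1}{6}\right) = - \frac{7}{6}$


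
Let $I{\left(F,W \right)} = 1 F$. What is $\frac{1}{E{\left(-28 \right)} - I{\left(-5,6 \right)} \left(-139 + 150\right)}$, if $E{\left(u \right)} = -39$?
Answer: $\frac{1}{16} \approx 0.0625$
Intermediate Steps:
$I{\left(F,W \right)} = F$
$\frac{1}{E{\left(-28 \right)} - I{\left(-5,6 \right)} \left(-139 + 150\right)} = \frac{1}{-39 - - 5 \left(-139 + 150\right)} = \frac{1}{-39 - \left(-5\right) 11} = \frac{1}{-39 - -55} = \frac{1}{-39 + 55} = \frac{1}{16}$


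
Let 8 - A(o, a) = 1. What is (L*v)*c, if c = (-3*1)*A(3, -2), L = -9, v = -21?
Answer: -3969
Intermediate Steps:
A(o, a) = 7 (A(o, a) = 8 - 1*1 = 8 - 1 = 7)
c = -21 (c = -3*1*7 = -3*7 = -21)
(L*v)*c = -9*(-21)*(-21) = 189*(-21) = -3969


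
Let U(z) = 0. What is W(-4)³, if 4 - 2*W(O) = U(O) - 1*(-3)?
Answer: ⅛ ≈ 0.12500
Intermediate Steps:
W(O) = ½ (W(O) = 2 - (0 - 1*(-3))/2 = 2 - (0 + 3)/2 = 2 - ½*3 = 2 - 3/2 = ½)
W(-4)³ = (½)³ = ⅛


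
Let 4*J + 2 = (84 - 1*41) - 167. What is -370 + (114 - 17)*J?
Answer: -6851/2 ≈ -3425.5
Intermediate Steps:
J = -63/2 (J = -1/2 + ((84 - 1*41) - 167)/4 = -1/2 + ((84 - 41) - 167)/4 = -1/2 + (43 - 167)/4 = -1/2 + (1/4)*(-124) = -1/2 - 31 = -63/2 ≈ -31.500)
-370 + (114 - 17)*J = -370 + (114 - 17)*(-63/2) = -370 + 97*(-63/2) = -370 - 6111/2 = -6851/2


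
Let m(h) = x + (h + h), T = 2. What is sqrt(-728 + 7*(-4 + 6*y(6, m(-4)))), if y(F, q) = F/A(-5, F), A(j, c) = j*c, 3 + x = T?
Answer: 7*I*sqrt(390)/5 ≈ 27.648*I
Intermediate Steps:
x = -1 (x = -3 + 2 = -1)
A(j, c) = c*j
m(h) = -1 + 2*h (m(h) = -1 + (h + h) = -1 + 2*h)
y(F, q) = -1/5 (y(F, q) = F/((F*(-5))) = F/((-5*F)) = F*(-1/(5*F)) = -1/5)
sqrt(-728 + 7*(-4 + 6*y(6, m(-4)))) = sqrt(-728 + 7*(-4 + 6*(-1/5))) = sqrt(-728 + 7*(-4 - 6/5)) = sqrt(-728 + 7*(-26/5)) = sqrt(-728 - 182/5) = sqrt(-3822/5) = 7*I*sqrt(390)/5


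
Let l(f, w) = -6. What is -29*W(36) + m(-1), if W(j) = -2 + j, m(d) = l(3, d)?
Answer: -992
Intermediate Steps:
m(d) = -6
-29*W(36) + m(-1) = -29*(-2 + 36) - 6 = -29*34 - 6 = -986 - 6 = -992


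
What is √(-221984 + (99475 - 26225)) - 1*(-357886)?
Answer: 357886 + 3*I*√16526 ≈ 3.5789e+5 + 385.66*I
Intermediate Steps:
√(-221984 + (99475 - 26225)) - 1*(-357886) = √(-221984 + 73250) + 357886 = √(-148734) + 357886 = 3*I*√16526 + 357886 = 357886 + 3*I*√16526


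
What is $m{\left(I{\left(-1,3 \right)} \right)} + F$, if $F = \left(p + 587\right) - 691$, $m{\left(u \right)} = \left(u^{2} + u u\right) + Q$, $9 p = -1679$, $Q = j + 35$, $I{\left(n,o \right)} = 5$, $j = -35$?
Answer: $- \frac{2165}{9} \approx -240.56$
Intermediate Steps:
$Q = 0$ ($Q = -35 + 35 = 0$)
$p = - \frac{1679}{9}$ ($p = \frac{1}{9} \left(-1679\right) = - \frac{1679}{9} \approx -186.56$)
$m{\left(u \right)} = 2 u^{2}$ ($m{\left(u \right)} = \left(u^{2} + u u\right) + 0 = \left(u^{2} + u^{2}\right) + 0 = 2 u^{2} + 0 = 2 u^{2}$)
$F = - \frac{2615}{9}$ ($F = \left(- \frac{1679}{9} + 587\right) - 691 = \frac{3604}{9} - 691 = - \frac{2615}{9} \approx -290.56$)
$m{\left(I{\left(-1,3 \right)} \right)} + F = 2 \cdot 5^{2} - \frac{2615}{9} = 2 \cdot 25 - \frac{2615}{9} = 50 - \frac{2615}{9} = - \frac{2165}{9}$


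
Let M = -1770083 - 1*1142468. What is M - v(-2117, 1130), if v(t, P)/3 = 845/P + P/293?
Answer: -192864216809/66218 ≈ -2.9126e+6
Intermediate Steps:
M = -2912551 (M = -1770083 - 1142468 = -2912551)
v(t, P) = 2535/P + 3*P/293 (v(t, P) = 3*(845/P + P/293) = 2535/P + 3*P/293)
M - v(-2117, 1130) = -2912551 - (2535/1130 + (3/293)*1130) = -2912551 - (2535*(1/1130) + 3390/293) = -2912551 - (507/226 + 3390/293) = -2912551 - 1*914691/66218 = -2912551 - 914691/66218 = -192864216809/66218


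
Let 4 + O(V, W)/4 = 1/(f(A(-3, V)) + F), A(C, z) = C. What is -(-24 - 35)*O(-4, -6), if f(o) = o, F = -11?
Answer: -6726/7 ≈ -960.86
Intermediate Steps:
O(V, W) = -114/7 (O(V, W) = -16 + 4/(-3 - 11) = -16 + 4/(-14) = -16 + 4*(-1/14) = -16 - 2/7 = -114/7)
-(-24 - 35)*O(-4, -6) = -(-24 - 35)*(-114)/7 = -(-59)*(-114)/7 = -1*6726/7 = -6726/7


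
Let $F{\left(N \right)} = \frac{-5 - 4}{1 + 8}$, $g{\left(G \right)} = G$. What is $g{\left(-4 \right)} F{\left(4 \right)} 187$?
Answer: $748$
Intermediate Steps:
$F{\left(N \right)} = -1$ ($F{\left(N \right)} = - \frac{9}{9} = \left(-9\right) \frac{1}{9} = -1$)
$g{\left(-4 \right)} F{\left(4 \right)} 187 = \left(-4\right) \left(-1\right) 187 = 4 \cdot 187 = 748$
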